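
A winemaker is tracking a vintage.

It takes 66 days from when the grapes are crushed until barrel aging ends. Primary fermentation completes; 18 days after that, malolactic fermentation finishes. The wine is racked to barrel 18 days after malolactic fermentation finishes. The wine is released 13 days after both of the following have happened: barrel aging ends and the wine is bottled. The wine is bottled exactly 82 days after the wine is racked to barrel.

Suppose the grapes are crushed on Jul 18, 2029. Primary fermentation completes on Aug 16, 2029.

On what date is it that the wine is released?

Dec 25, 2029

The grapes are crushed: Jul 18, 2029.
Barrel aging ends: Jul 18, 2029 + 66 days = Sep 22, 2029.
Primary fermentation completes: Aug 16, 2029.
Malolactic fermentation finishes: Aug 16, 2029 + 18 days = Sep 3, 2029.
The wine is racked to barrel: Sep 3, 2029 + 18 days = Sep 21, 2029.
The wine is bottled: Sep 21, 2029 + 82 days = Dec 12, 2029.
Both prerequisites met — barrel aging ends (Sep 22, 2029), the wine is bottled (Dec 12, 2029); the later is Dec 12, 2029.
The wine is released: Dec 12, 2029 + 13 days = Dec 25, 2029.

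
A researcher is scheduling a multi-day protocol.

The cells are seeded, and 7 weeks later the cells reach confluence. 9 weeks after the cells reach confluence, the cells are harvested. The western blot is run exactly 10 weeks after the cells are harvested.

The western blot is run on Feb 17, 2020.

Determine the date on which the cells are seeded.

The western blot is run: Feb 17, 2020.
The cells are harvested: Feb 17, 2020 − 10 weeks = Dec 9, 2019.
The cells reach confluence: Dec 9, 2019 − 9 weeks = Oct 7, 2019.
The cells are seeded: Oct 7, 2019 − 7 weeks = Aug 19, 2019.

Aug 19, 2019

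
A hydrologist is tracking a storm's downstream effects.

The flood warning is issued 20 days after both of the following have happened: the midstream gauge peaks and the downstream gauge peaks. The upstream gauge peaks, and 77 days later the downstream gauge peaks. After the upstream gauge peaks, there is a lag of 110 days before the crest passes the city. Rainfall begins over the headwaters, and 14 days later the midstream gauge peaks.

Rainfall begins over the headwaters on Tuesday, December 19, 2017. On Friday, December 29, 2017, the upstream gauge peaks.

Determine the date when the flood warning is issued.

Rainfall begins over the headwaters: Dec 19, 2017.
The midstream gauge peaks: Dec 19, 2017 + 14 days = Jan 2, 2018.
The upstream gauge peaks: Dec 29, 2017.
The downstream gauge peaks: Dec 29, 2017 + 77 days = Mar 16, 2018.
Both prerequisites met — the midstream gauge peaks (Jan 2, 2018), the downstream gauge peaks (Mar 16, 2018); the later is Mar 16, 2018.
The flood warning is issued: Mar 16, 2018 + 20 days = Apr 5, 2018.

Thursday, April 5, 2018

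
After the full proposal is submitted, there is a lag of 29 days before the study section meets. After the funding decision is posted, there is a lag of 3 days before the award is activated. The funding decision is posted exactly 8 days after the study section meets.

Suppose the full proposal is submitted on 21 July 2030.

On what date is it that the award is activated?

30 August 2030

The full proposal is submitted: Jul 21, 2030.
The study section meets: Jul 21, 2030 + 29 days = Aug 19, 2030.
The funding decision is posted: Aug 19, 2030 + 8 days = Aug 27, 2030.
The award is activated: Aug 27, 2030 + 3 days = Aug 30, 2030.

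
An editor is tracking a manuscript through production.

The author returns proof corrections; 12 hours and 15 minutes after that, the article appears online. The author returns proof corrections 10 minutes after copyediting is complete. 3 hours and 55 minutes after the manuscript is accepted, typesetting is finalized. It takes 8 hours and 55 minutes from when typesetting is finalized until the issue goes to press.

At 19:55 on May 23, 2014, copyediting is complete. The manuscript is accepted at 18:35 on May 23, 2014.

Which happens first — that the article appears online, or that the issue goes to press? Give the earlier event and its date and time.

Copyediting is complete: 19:55 May 23, 2014.
The author returns proof corrections: 19:55 May 23, 2014 + 10m = 20:05 May 23, 2014.
The article appears online: 20:05 May 23, 2014 + 12h15m = 08:20 May 24, 2014.
The manuscript is accepted: 18:35 May 23, 2014.
Typesetting is finalized: 18:35 May 23, 2014 + 3h55m = 22:30 May 23, 2014.
The issue goes to press: 22:30 May 23, 2014 + 8h55m = 07:25 May 24, 2014.
Comparing: the article appears online at 08:20 May 24, 2014 vs the issue goes to press at 07:25 May 24, 2014. Earlier: the issue goes to press.

The issue goes to press — 07:25 on May 24, 2014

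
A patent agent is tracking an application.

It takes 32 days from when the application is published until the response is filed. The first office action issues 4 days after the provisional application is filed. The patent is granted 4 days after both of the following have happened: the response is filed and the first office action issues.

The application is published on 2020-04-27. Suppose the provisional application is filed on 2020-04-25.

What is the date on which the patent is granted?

The application is published: Apr 27, 2020.
The response is filed: Apr 27, 2020 + 32 days = May 29, 2020.
The provisional application is filed: Apr 25, 2020.
The first office action issues: Apr 25, 2020 + 4 days = Apr 29, 2020.
Both prerequisites met — the response is filed (May 29, 2020), the first office action issues (Apr 29, 2020); the later is May 29, 2020.
The patent is granted: May 29, 2020 + 4 days = Jun 2, 2020.

2020-06-02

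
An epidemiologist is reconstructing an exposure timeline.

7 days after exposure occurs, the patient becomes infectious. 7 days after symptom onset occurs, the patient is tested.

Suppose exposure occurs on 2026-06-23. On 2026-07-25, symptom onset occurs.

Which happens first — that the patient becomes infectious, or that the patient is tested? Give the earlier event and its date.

The patient becomes infectious — 2026-06-30

Exposure occurs: Jun 23, 2026.
The patient becomes infectious: Jun 23, 2026 + 7 days = Jun 30, 2026.
Symptom onset occurs: Jul 25, 2026.
The patient is tested: Jul 25, 2026 + 7 days = Aug 1, 2026.
Comparing: the patient becomes infectious on Jun 30, 2026 vs the patient is tested on Aug 1, 2026. Earlier: the patient becomes infectious.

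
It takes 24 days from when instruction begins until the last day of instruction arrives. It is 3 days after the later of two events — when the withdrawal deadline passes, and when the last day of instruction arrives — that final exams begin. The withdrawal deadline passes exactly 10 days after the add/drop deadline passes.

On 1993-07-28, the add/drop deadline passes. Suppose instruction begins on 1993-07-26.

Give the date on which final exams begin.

The add/drop deadline passes: Jul 28, 1993.
The withdrawal deadline passes: Jul 28, 1993 + 10 days = Aug 7, 1993.
Instruction begins: Jul 26, 1993.
The last day of instruction arrives: Jul 26, 1993 + 24 days = Aug 19, 1993.
Both prerequisites met — the withdrawal deadline passes (Aug 7, 1993), the last day of instruction arrives (Aug 19, 1993); the later is Aug 19, 1993.
Final exams begin: Aug 19, 1993 + 3 days = Aug 22, 1993.

1993-08-22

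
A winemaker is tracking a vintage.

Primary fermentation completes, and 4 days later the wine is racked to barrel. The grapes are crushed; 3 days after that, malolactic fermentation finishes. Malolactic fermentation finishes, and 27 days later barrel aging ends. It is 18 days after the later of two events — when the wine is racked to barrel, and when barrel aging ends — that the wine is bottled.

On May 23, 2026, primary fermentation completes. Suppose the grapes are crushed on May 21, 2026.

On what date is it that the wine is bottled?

July 8, 2026

Primary fermentation completes: May 23, 2026.
The wine is racked to barrel: May 23, 2026 + 4 days = May 27, 2026.
The grapes are crushed: May 21, 2026.
Malolactic fermentation finishes: May 21, 2026 + 3 days = May 24, 2026.
Barrel aging ends: May 24, 2026 + 27 days = Jun 20, 2026.
Both prerequisites met — the wine is racked to barrel (May 27, 2026), barrel aging ends (Jun 20, 2026); the later is Jun 20, 2026.
The wine is bottled: Jun 20, 2026 + 18 days = Jul 8, 2026.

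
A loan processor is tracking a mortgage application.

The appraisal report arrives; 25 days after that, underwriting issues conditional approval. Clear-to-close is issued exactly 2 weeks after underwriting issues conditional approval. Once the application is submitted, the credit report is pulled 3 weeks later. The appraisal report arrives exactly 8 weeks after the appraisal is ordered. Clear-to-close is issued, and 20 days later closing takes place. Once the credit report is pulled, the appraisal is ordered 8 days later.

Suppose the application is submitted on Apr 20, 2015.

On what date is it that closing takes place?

The application is submitted: Apr 20, 2015.
The credit report is pulled: Apr 20, 2015 + 3 weeks = May 11, 2015.
The appraisal is ordered: May 11, 2015 + 8 days = May 19, 2015.
The appraisal report arrives: May 19, 2015 + 8 weeks = Jul 14, 2015.
Underwriting issues conditional approval: Jul 14, 2015 + 25 days = Aug 8, 2015.
Clear-to-close is issued: Aug 8, 2015 + 2 weeks = Aug 22, 2015.
Closing takes place: Aug 22, 2015 + 20 days = Sep 11, 2015.

Sep 11, 2015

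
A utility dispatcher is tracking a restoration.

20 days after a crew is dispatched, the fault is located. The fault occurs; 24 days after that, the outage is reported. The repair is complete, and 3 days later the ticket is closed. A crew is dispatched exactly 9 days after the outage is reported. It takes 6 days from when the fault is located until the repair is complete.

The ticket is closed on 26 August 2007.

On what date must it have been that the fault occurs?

The ticket is closed: Aug 26, 2007.
The repair is complete: Aug 26, 2007 − 3 days = Aug 23, 2007.
The fault is located: Aug 23, 2007 − 6 days = Aug 17, 2007.
A crew is dispatched: Aug 17, 2007 − 20 days = Jul 28, 2007.
The outage is reported: Jul 28, 2007 − 9 days = Jul 19, 2007.
The fault occurs: Jul 19, 2007 − 24 days = Jun 25, 2007.

25 June 2007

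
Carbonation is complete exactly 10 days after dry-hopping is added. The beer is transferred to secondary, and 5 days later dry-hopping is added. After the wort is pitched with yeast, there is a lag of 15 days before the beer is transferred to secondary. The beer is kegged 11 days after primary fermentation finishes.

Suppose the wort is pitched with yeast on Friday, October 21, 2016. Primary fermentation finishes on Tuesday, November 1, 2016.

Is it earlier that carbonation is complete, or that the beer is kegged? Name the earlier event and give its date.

The beer is kegged — Saturday, November 12, 2016

The wort is pitched with yeast: Oct 21, 2016.
The beer is transferred to secondary: Oct 21, 2016 + 15 days = Nov 5, 2016.
Dry-hopping is added: Nov 5, 2016 + 5 days = Nov 10, 2016.
Carbonation is complete: Nov 10, 2016 + 10 days = Nov 20, 2016.
Primary fermentation finishes: Nov 1, 2016.
The beer is kegged: Nov 1, 2016 + 11 days = Nov 12, 2016.
Comparing: carbonation is complete on Nov 20, 2016 vs the beer is kegged on Nov 12, 2016. Earlier: the beer is kegged.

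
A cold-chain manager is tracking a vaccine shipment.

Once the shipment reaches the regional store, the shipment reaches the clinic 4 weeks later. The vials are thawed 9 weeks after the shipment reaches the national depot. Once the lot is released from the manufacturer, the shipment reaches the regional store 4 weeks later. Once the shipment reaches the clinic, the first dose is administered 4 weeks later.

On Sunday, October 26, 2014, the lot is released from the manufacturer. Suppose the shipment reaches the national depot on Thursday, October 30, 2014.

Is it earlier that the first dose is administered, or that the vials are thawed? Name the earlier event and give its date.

The lot is released from the manufacturer: Oct 26, 2014.
The shipment reaches the regional store: Oct 26, 2014 + 4 weeks = Nov 23, 2014.
The shipment reaches the clinic: Nov 23, 2014 + 4 weeks = Dec 21, 2014.
The first dose is administered: Dec 21, 2014 + 4 weeks = Jan 18, 2015.
The shipment reaches the national depot: Oct 30, 2014.
The vials are thawed: Oct 30, 2014 + 9 weeks = Jan 1, 2015.
Comparing: the first dose is administered on Jan 18, 2015 vs the vials are thawed on Jan 1, 2015. Earlier: the vials are thawed.

The vials are thawed — Thursday, January 1, 2015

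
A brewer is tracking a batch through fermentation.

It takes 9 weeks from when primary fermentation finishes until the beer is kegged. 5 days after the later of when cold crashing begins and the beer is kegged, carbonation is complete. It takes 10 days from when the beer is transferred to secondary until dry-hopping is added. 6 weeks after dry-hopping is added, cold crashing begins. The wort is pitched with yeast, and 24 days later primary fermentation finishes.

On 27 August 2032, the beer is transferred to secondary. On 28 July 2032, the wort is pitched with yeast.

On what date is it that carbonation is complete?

The beer is transferred to secondary: Aug 27, 2032.
Dry-hopping is added: Aug 27, 2032 + 10 days = Sep 6, 2032.
Cold crashing begins: Sep 6, 2032 + 6 weeks = Oct 18, 2032.
The wort is pitched with yeast: Jul 28, 2032.
Primary fermentation finishes: Jul 28, 2032 + 24 days = Aug 21, 2032.
The beer is kegged: Aug 21, 2032 + 9 weeks = Oct 23, 2032.
Both prerequisites met — cold crashing begins (Oct 18, 2032), the beer is kegged (Oct 23, 2032); the later is Oct 23, 2032.
Carbonation is complete: Oct 23, 2032 + 5 days = Oct 28, 2032.

28 October 2032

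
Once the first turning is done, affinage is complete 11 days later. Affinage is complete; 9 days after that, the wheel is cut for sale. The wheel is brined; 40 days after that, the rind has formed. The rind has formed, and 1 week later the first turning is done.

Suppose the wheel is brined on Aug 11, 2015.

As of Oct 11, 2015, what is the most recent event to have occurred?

The wheel is brined: Aug 11, 2015.
The rind has formed: Aug 11, 2015 + 40 days = Sep 20, 2015.
The first turning is done: Sep 20, 2015 + 1 week = Sep 27, 2015.
Affinage is complete: Sep 27, 2015 + 11 days = Oct 8, 2015.
The wheel is cut for sale: Oct 8, 2015 + 9 days = Oct 17, 2015.
Oct 11, 2015 falls between when affinage is complete (Oct 8, 2015) and when the wheel is cut for sale (Oct 17, 2015).

Affinage is complete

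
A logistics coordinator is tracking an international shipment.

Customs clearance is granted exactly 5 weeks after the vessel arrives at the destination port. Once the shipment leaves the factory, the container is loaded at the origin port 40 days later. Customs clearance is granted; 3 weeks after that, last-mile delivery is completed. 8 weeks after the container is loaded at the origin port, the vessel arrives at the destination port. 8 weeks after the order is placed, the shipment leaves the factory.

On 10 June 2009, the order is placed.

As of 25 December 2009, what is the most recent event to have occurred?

The order is placed: Jun 10, 2009.
The shipment leaves the factory: Jun 10, 2009 + 8 weeks = Aug 5, 2009.
The container is loaded at the origin port: Aug 5, 2009 + 40 days = Sep 14, 2009.
The vessel arrives at the destination port: Sep 14, 2009 + 8 weeks = Nov 9, 2009.
Customs clearance is granted: Nov 9, 2009 + 5 weeks = Dec 14, 2009.
Last-mile delivery is completed: Dec 14, 2009 + 3 weeks = Jan 4, 2010.
Dec 25, 2009 falls between when customs clearance is granted (Dec 14, 2009) and when last-mile delivery is completed (Jan 4, 2010).

Customs clearance is granted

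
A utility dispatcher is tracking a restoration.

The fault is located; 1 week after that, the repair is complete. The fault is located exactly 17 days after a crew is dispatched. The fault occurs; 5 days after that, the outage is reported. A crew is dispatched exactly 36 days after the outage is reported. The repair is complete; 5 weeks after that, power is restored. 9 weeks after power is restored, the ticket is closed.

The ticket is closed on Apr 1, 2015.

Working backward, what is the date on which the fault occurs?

The ticket is closed: Apr 1, 2015.
Power is restored: Apr 1, 2015 − 9 weeks = Jan 28, 2015.
The repair is complete: Jan 28, 2015 − 5 weeks = Dec 24, 2014.
The fault is located: Dec 24, 2014 − 1 week = Dec 17, 2014.
A crew is dispatched: Dec 17, 2014 − 17 days = Nov 30, 2014.
The outage is reported: Nov 30, 2014 − 36 days = Oct 25, 2014.
The fault occurs: Oct 25, 2014 − 5 days = Oct 20, 2014.

Oct 20, 2014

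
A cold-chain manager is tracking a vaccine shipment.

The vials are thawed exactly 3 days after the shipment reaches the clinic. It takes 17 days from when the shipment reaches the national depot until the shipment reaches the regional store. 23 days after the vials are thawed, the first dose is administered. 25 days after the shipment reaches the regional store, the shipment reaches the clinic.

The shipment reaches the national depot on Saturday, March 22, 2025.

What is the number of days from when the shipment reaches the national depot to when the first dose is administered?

Causal path: the shipment reaches the national depot → the shipment reaches the regional store → the shipment reaches the clinic → the vials are thawed → the first dose is administered.
Total delay along the path: 17 + 25 + 3 + 23 = 68 days.

68 days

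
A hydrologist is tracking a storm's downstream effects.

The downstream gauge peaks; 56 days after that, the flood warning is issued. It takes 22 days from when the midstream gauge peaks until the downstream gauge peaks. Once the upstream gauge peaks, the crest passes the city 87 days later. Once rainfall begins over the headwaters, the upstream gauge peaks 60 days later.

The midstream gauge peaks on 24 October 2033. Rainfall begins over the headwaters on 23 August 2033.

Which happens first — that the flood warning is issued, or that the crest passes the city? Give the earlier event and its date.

The midstream gauge peaks: Oct 24, 2033.
The downstream gauge peaks: Oct 24, 2033 + 22 days = Nov 15, 2033.
The flood warning is issued: Nov 15, 2033 + 56 days = Jan 10, 2034.
Rainfall begins over the headwaters: Aug 23, 2033.
The upstream gauge peaks: Aug 23, 2033 + 60 days = Oct 22, 2033.
The crest passes the city: Oct 22, 2033 + 87 days = Jan 17, 2034.
Comparing: the flood warning is issued on Jan 10, 2034 vs the crest passes the city on Jan 17, 2034. Earlier: the flood warning is issued.

The flood warning is issued — 10 January 2034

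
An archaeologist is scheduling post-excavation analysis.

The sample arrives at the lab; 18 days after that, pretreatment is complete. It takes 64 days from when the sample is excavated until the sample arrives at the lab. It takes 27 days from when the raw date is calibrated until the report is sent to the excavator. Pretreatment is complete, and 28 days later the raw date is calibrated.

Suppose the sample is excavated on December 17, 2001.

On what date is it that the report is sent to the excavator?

May 3, 2002

The sample is excavated: Dec 17, 2001.
The sample arrives at the lab: Dec 17, 2001 + 64 days = Feb 19, 2002.
Pretreatment is complete: Feb 19, 2002 + 18 days = Mar 9, 2002.
The raw date is calibrated: Mar 9, 2002 + 28 days = Apr 6, 2002.
The report is sent to the excavator: Apr 6, 2002 + 27 days = May 3, 2002.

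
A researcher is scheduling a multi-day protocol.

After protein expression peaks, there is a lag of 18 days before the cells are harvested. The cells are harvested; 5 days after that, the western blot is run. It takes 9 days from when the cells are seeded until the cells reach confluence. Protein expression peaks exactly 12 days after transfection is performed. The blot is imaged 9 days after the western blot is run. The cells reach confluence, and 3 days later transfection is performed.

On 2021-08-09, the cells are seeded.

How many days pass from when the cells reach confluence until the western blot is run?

Causal path: the cells reach confluence → transfection is performed → protein expression peaks → the cells are harvested → the western blot is run.
Total delay along the path: 3 + 12 + 18 + 5 = 38 days.

38 days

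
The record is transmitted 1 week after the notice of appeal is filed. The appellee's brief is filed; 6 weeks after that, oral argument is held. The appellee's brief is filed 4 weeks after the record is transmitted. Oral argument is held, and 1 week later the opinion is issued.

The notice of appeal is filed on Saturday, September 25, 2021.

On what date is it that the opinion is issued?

The notice of appeal is filed: Sep 25, 2021.
The record is transmitted: Sep 25, 2021 + 1 week = Oct 2, 2021.
The appellee's brief is filed: Oct 2, 2021 + 4 weeks = Oct 30, 2021.
Oral argument is held: Oct 30, 2021 + 6 weeks = Dec 11, 2021.
The opinion is issued: Dec 11, 2021 + 1 week = Dec 18, 2021.

Saturday, December 18, 2021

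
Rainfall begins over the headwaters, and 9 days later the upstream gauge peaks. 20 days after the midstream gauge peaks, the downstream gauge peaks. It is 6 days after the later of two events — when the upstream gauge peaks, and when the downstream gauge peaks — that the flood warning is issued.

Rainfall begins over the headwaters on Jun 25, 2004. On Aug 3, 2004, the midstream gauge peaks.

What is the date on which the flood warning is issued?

Aug 29, 2004

Rainfall begins over the headwaters: Jun 25, 2004.
The upstream gauge peaks: Jun 25, 2004 + 9 days = Jul 4, 2004.
The midstream gauge peaks: Aug 3, 2004.
The downstream gauge peaks: Aug 3, 2004 + 20 days = Aug 23, 2004.
Both prerequisites met — the upstream gauge peaks (Jul 4, 2004), the downstream gauge peaks (Aug 23, 2004); the later is Aug 23, 2004.
The flood warning is issued: Aug 23, 2004 + 6 days = Aug 29, 2004.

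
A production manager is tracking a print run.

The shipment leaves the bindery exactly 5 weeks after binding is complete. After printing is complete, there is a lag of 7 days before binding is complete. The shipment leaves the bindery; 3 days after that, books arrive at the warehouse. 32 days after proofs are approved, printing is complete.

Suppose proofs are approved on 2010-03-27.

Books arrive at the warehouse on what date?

Proofs are approved: Mar 27, 2010.
Printing is complete: Mar 27, 2010 + 32 days = Apr 28, 2010.
Binding is complete: Apr 28, 2010 + 7 days = May 5, 2010.
The shipment leaves the bindery: May 5, 2010 + 5 weeks = Jun 9, 2010.
Books arrive at the warehouse: Jun 9, 2010 + 3 days = Jun 12, 2010.

2010-06-12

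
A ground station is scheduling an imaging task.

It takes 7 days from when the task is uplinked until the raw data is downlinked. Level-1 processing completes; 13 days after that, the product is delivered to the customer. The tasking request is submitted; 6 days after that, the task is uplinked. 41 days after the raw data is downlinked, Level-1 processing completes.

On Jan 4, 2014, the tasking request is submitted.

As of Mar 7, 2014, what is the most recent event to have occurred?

Level-1 processing completes

The tasking request is submitted: Jan 4, 2014.
The task is uplinked: Jan 4, 2014 + 6 days = Jan 10, 2014.
The raw data is downlinked: Jan 10, 2014 + 7 days = Jan 17, 2014.
Level-1 processing completes: Jan 17, 2014 + 41 days = Feb 27, 2014.
The product is delivered to the customer: Feb 27, 2014 + 13 days = Mar 12, 2014.
Mar 7, 2014 falls between when Level-1 processing completes (Feb 27, 2014) and when the product is delivered to the customer (Mar 12, 2014).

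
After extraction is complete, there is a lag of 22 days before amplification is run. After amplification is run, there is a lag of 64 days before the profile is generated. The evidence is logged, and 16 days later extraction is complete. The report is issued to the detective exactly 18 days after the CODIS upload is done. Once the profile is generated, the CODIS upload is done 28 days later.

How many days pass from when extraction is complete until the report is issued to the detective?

132 days

Causal path: extraction is complete → amplification is run → the profile is generated → the CODIS upload is done → the report is issued to the detective.
Total delay along the path: 22 + 64 + 28 + 18 = 132 days.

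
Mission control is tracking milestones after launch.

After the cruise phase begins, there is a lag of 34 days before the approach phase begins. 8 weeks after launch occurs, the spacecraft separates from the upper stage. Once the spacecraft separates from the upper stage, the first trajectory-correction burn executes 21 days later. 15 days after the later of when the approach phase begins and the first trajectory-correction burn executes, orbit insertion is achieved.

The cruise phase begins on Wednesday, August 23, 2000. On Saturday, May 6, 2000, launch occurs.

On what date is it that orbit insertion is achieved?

The cruise phase begins: Aug 23, 2000.
The approach phase begins: Aug 23, 2000 + 34 days = Sep 26, 2000.
Launch occurs: May 6, 2000.
The spacecraft separates from the upper stage: May 6, 2000 + 8 weeks = Jul 1, 2000.
The first trajectory-correction burn executes: Jul 1, 2000 + 21 days = Jul 22, 2000.
Both prerequisites met — the approach phase begins (Sep 26, 2000), the first trajectory-correction burn executes (Jul 22, 2000); the later is Sep 26, 2000.
Orbit insertion is achieved: Sep 26, 2000 + 15 days = Oct 11, 2000.

Wednesday, October 11, 2000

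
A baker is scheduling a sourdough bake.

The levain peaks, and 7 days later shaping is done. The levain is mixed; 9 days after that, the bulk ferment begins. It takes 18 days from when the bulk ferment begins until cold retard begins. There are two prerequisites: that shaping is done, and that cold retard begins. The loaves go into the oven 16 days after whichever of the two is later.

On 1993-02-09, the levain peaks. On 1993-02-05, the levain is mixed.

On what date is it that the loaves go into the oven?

1993-03-20

The levain peaks: Feb 9, 1993.
Shaping is done: Feb 9, 1993 + 7 days = Feb 16, 1993.
The levain is mixed: Feb 5, 1993.
The bulk ferment begins: Feb 5, 1993 + 9 days = Feb 14, 1993.
Cold retard begins: Feb 14, 1993 + 18 days = Mar 4, 1993.
Both prerequisites met — shaping is done (Feb 16, 1993), cold retard begins (Mar 4, 1993); the later is Mar 4, 1993.
The loaves go into the oven: Mar 4, 1993 + 16 days = Mar 20, 1993.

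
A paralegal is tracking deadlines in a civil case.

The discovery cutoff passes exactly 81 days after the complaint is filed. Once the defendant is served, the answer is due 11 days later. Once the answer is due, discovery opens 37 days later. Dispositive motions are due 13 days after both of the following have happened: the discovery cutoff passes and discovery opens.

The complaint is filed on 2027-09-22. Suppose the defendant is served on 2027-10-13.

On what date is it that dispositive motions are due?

2027-12-25

The complaint is filed: Sep 22, 2027.
The discovery cutoff passes: Sep 22, 2027 + 81 days = Dec 12, 2027.
The defendant is served: Oct 13, 2027.
The answer is due: Oct 13, 2027 + 11 days = Oct 24, 2027.
Discovery opens: Oct 24, 2027 + 37 days = Nov 30, 2027.
Both prerequisites met — the discovery cutoff passes (Dec 12, 2027), discovery opens (Nov 30, 2027); the later is Dec 12, 2027.
Dispositive motions are due: Dec 12, 2027 + 13 days = Dec 25, 2027.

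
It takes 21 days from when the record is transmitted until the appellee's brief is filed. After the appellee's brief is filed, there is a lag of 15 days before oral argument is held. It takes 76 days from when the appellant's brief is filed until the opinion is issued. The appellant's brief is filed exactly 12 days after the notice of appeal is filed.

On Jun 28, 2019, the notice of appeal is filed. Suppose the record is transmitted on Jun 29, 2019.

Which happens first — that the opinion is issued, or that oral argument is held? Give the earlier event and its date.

The notice of appeal is filed: Jun 28, 2019.
The appellant's brief is filed: Jun 28, 2019 + 12 days = Jul 10, 2019.
The opinion is issued: Jul 10, 2019 + 76 days = Sep 24, 2019.
The record is transmitted: Jun 29, 2019.
The appellee's brief is filed: Jun 29, 2019 + 21 days = Jul 20, 2019.
Oral argument is held: Jul 20, 2019 + 15 days = Aug 4, 2019.
Comparing: the opinion is issued on Sep 24, 2019 vs oral argument is held on Aug 4, 2019. Earlier: oral argument is held.

Oral argument is held — Aug 4, 2019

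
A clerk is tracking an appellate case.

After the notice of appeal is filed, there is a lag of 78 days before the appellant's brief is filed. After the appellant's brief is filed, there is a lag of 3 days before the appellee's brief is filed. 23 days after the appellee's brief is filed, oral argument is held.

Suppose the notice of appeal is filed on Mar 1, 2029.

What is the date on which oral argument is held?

Jun 13, 2029

The notice of appeal is filed: Mar 1, 2029.
The appellant's brief is filed: Mar 1, 2029 + 78 days = May 18, 2029.
The appellee's brief is filed: May 18, 2029 + 3 days = May 21, 2029.
Oral argument is held: May 21, 2029 + 23 days = Jun 13, 2029.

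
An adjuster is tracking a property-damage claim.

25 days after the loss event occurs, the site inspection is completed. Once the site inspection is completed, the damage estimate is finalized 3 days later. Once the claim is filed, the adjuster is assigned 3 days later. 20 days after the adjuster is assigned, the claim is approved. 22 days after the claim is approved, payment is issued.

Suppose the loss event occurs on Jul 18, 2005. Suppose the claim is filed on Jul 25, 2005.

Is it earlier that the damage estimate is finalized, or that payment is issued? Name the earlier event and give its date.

The damage estimate is finalized — Aug 15, 2005

The loss event occurs: Jul 18, 2005.
The site inspection is completed: Jul 18, 2005 + 25 days = Aug 12, 2005.
The damage estimate is finalized: Aug 12, 2005 + 3 days = Aug 15, 2005.
The claim is filed: Jul 25, 2005.
The adjuster is assigned: Jul 25, 2005 + 3 days = Jul 28, 2005.
The claim is approved: Jul 28, 2005 + 20 days = Aug 17, 2005.
Payment is issued: Aug 17, 2005 + 22 days = Sep 8, 2005.
Comparing: the damage estimate is finalized on Aug 15, 2005 vs payment is issued on Sep 8, 2005. Earlier: the damage estimate is finalized.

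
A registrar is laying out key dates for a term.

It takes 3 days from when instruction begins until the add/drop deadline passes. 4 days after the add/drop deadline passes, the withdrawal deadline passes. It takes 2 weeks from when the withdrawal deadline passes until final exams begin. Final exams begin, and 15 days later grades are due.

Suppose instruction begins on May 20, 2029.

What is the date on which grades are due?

Instruction begins: May 20, 2029.
The add/drop deadline passes: May 20, 2029 + 3 days = May 23, 2029.
The withdrawal deadline passes: May 23, 2029 + 4 days = May 27, 2029.
Final exams begin: May 27, 2029 + 2 weeks = Jun 10, 2029.
Grades are due: Jun 10, 2029 + 15 days = Jun 25, 2029.

Jun 25, 2029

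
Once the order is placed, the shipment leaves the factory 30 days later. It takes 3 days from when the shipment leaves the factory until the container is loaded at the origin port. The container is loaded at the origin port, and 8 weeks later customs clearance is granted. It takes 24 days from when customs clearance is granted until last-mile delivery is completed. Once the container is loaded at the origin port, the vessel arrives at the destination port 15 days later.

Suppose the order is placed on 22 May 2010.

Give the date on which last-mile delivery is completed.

12 September 2010

The order is placed: May 22, 2010.
The shipment leaves the factory: May 22, 2010 + 30 days = Jun 21, 2010.
The container is loaded at the origin port: Jun 21, 2010 + 3 days = Jun 24, 2010.
Customs clearance is granted: Jun 24, 2010 + 8 weeks = Aug 19, 2010.
Last-mile delivery is completed: Aug 19, 2010 + 24 days = Sep 12, 2010.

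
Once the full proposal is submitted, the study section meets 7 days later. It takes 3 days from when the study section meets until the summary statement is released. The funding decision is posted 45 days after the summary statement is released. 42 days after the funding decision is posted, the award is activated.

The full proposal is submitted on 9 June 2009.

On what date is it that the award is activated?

The full proposal is submitted: Jun 9, 2009.
The study section meets: Jun 9, 2009 + 7 days = Jun 16, 2009.
The summary statement is released: Jun 16, 2009 + 3 days = Jun 19, 2009.
The funding decision is posted: Jun 19, 2009 + 45 days = Aug 3, 2009.
The award is activated: Aug 3, 2009 + 42 days = Sep 14, 2009.

14 September 2009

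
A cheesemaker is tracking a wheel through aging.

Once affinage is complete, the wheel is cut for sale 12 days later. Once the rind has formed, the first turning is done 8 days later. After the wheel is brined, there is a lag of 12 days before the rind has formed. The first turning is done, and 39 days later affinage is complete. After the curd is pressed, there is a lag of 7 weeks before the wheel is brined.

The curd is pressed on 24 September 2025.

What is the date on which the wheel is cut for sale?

The curd is pressed: Sep 24, 2025.
The wheel is brined: Sep 24, 2025 + 7 weeks = Nov 12, 2025.
The rind has formed: Nov 12, 2025 + 12 days = Nov 24, 2025.
The first turning is done: Nov 24, 2025 + 8 days = Dec 2, 2025.
Affinage is complete: Dec 2, 2025 + 39 days = Jan 10, 2026.
The wheel is cut for sale: Jan 10, 2026 + 12 days = Jan 22, 2026.

22 January 2026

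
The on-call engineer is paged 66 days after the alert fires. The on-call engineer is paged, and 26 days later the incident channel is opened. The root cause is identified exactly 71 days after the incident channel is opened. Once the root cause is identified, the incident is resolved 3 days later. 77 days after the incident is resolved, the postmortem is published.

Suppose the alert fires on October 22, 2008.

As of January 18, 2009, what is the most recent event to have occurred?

The alert fires: Oct 22, 2008.
The on-call engineer is paged: Oct 22, 2008 + 66 days = Dec 27, 2008.
The incident channel is opened: Dec 27, 2008 + 26 days = Jan 22, 2009.
The root cause is identified: Jan 22, 2009 + 71 days = Apr 3, 2009.
The incident is resolved: Apr 3, 2009 + 3 days = Apr 6, 2009.
The postmortem is published: Apr 6, 2009 + 77 days = Jun 22, 2009.
Jan 18, 2009 falls between when the on-call engineer is paged (Dec 27, 2008) and when the incident channel is opened (Jan 22, 2009).

The on-call engineer is paged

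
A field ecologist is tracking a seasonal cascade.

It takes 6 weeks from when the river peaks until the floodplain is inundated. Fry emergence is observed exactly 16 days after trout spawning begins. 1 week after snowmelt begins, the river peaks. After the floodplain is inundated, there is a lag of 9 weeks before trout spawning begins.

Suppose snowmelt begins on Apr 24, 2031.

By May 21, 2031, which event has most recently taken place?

Snowmelt begins: Apr 24, 2031.
The river peaks: Apr 24, 2031 + 1 week = May 1, 2031.
The floodplain is inundated: May 1, 2031 + 6 weeks = Jun 12, 2031.
Trout spawning begins: Jun 12, 2031 + 9 weeks = Aug 14, 2031.
Fry emergence is observed: Aug 14, 2031 + 16 days = Aug 30, 2031.
May 21, 2031 falls between when the river peaks (May 1, 2031) and when the floodplain is inundated (Jun 12, 2031).

The river peaks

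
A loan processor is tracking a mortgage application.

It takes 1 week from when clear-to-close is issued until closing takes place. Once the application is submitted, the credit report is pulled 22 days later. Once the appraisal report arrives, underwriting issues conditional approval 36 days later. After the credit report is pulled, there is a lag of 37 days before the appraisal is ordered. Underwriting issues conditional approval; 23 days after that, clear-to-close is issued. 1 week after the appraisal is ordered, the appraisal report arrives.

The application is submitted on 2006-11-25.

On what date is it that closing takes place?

2007-04-06

The application is submitted: Nov 25, 2006.
The credit report is pulled: Nov 25, 2006 + 22 days = Dec 17, 2006.
The appraisal is ordered: Dec 17, 2006 + 37 days = Jan 23, 2007.
The appraisal report arrives: Jan 23, 2007 + 1 week = Jan 30, 2007.
Underwriting issues conditional approval: Jan 30, 2007 + 36 days = Mar 7, 2007.
Clear-to-close is issued: Mar 7, 2007 + 23 days = Mar 30, 2007.
Closing takes place: Mar 30, 2007 + 1 week = Apr 6, 2007.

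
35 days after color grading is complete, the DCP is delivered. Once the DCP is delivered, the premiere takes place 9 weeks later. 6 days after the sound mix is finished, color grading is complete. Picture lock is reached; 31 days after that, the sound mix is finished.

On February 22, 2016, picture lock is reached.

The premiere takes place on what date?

Picture lock is reached: Feb 22, 2016.
The sound mix is finished: Feb 22, 2016 + 31 days = Mar 24, 2016.
Color grading is complete: Mar 24, 2016 + 6 days = Mar 30, 2016.
The DCP is delivered: Mar 30, 2016 + 35 days = May 4, 2016.
The premiere takes place: May 4, 2016 + 9 weeks = Jul 6, 2016.

July 6, 2016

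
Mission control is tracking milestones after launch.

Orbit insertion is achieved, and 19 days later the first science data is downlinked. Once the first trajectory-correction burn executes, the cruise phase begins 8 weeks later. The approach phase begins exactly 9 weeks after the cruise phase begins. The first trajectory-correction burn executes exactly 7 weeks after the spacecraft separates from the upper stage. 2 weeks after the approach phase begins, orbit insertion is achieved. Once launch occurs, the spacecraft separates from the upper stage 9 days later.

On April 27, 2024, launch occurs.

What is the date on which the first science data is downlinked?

November 23, 2024

Launch occurs: Apr 27, 2024.
The spacecraft separates from the upper stage: Apr 27, 2024 + 9 days = May 6, 2024.
The first trajectory-correction burn executes: May 6, 2024 + 7 weeks = Jun 24, 2024.
The cruise phase begins: Jun 24, 2024 + 8 weeks = Aug 19, 2024.
The approach phase begins: Aug 19, 2024 + 9 weeks = Oct 21, 2024.
Orbit insertion is achieved: Oct 21, 2024 + 2 weeks = Nov 4, 2024.
The first science data is downlinked: Nov 4, 2024 + 19 days = Nov 23, 2024.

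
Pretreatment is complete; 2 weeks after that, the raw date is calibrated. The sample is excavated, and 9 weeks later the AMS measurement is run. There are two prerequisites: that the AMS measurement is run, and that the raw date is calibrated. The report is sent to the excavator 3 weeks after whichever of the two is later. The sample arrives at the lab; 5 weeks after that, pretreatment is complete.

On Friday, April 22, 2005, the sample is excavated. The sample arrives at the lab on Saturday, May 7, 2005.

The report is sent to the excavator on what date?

Saturday, July 16, 2005

The sample is excavated: Apr 22, 2005.
The AMS measurement is run: Apr 22, 2005 + 9 weeks = Jun 24, 2005.
The sample arrives at the lab: May 7, 2005.
Pretreatment is complete: May 7, 2005 + 5 weeks = Jun 11, 2005.
The raw date is calibrated: Jun 11, 2005 + 2 weeks = Jun 25, 2005.
Both prerequisites met — the AMS measurement is run (Jun 24, 2005), the raw date is calibrated (Jun 25, 2005); the later is Jun 25, 2005.
The report is sent to the excavator: Jun 25, 2005 + 3 weeks = Jul 16, 2005.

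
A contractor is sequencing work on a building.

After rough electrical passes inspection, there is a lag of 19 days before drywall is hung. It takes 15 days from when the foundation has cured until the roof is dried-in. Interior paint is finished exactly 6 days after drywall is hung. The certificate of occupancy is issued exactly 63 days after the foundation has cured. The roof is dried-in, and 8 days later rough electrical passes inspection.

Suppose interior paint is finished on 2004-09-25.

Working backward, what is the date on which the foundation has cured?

2004-08-08

Interior paint is finished: Sep 25, 2004.
Drywall is hung: Sep 25, 2004 − 6 days = Sep 19, 2004.
Rough electrical passes inspection: Sep 19, 2004 − 19 days = Aug 31, 2004.
The roof is dried-in: Aug 31, 2004 − 8 days = Aug 23, 2004.
The foundation has cured: Aug 23, 2004 − 15 days = Aug 8, 2004.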